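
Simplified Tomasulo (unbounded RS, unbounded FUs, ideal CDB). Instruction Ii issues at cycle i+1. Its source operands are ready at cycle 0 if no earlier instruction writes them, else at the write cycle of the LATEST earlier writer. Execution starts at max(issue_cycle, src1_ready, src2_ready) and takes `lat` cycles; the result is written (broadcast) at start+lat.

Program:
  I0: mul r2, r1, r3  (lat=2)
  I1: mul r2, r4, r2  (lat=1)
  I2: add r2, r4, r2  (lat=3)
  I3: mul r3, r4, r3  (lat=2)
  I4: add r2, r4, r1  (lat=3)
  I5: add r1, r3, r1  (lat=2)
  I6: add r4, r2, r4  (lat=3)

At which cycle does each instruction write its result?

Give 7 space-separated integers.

I0 mul r2: issue@1 deps=(None,None) exec_start@1 write@3
I1 mul r2: issue@2 deps=(None,0) exec_start@3 write@4
I2 add r2: issue@3 deps=(None,1) exec_start@4 write@7
I3 mul r3: issue@4 deps=(None,None) exec_start@4 write@6
I4 add r2: issue@5 deps=(None,None) exec_start@5 write@8
I5 add r1: issue@6 deps=(3,None) exec_start@6 write@8
I6 add r4: issue@7 deps=(4,None) exec_start@8 write@11

Answer: 3 4 7 6 8 8 11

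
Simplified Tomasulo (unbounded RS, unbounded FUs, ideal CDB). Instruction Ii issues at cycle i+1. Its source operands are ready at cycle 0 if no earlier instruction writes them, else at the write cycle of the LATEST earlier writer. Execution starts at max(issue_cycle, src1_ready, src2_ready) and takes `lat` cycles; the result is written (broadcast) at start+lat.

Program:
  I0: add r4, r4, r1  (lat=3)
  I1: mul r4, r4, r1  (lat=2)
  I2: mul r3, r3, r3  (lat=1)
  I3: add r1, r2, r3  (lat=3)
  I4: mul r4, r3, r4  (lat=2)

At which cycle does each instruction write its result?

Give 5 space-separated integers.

Answer: 4 6 4 7 8

Derivation:
I0 add r4: issue@1 deps=(None,None) exec_start@1 write@4
I1 mul r4: issue@2 deps=(0,None) exec_start@4 write@6
I2 mul r3: issue@3 deps=(None,None) exec_start@3 write@4
I3 add r1: issue@4 deps=(None,2) exec_start@4 write@7
I4 mul r4: issue@5 deps=(2,1) exec_start@6 write@8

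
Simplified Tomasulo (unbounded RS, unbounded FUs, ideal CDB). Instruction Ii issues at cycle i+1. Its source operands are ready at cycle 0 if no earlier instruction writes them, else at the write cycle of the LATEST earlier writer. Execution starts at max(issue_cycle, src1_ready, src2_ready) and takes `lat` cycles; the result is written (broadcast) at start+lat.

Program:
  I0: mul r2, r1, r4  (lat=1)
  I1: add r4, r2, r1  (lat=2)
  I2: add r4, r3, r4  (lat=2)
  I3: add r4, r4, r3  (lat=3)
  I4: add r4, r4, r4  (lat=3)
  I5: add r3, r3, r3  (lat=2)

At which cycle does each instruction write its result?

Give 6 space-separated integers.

I0 mul r2: issue@1 deps=(None,None) exec_start@1 write@2
I1 add r4: issue@2 deps=(0,None) exec_start@2 write@4
I2 add r4: issue@3 deps=(None,1) exec_start@4 write@6
I3 add r4: issue@4 deps=(2,None) exec_start@6 write@9
I4 add r4: issue@5 deps=(3,3) exec_start@9 write@12
I5 add r3: issue@6 deps=(None,None) exec_start@6 write@8

Answer: 2 4 6 9 12 8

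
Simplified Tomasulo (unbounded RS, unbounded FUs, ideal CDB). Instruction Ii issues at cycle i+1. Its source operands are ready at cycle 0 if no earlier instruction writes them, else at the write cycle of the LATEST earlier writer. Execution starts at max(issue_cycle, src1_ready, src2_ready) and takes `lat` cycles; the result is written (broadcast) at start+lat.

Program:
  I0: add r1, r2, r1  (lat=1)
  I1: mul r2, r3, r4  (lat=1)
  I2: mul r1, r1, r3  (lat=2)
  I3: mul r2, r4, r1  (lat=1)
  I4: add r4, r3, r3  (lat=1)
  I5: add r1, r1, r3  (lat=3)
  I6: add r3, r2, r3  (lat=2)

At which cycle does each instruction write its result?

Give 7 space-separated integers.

I0 add r1: issue@1 deps=(None,None) exec_start@1 write@2
I1 mul r2: issue@2 deps=(None,None) exec_start@2 write@3
I2 mul r1: issue@3 deps=(0,None) exec_start@3 write@5
I3 mul r2: issue@4 deps=(None,2) exec_start@5 write@6
I4 add r4: issue@5 deps=(None,None) exec_start@5 write@6
I5 add r1: issue@6 deps=(2,None) exec_start@6 write@9
I6 add r3: issue@7 deps=(3,None) exec_start@7 write@9

Answer: 2 3 5 6 6 9 9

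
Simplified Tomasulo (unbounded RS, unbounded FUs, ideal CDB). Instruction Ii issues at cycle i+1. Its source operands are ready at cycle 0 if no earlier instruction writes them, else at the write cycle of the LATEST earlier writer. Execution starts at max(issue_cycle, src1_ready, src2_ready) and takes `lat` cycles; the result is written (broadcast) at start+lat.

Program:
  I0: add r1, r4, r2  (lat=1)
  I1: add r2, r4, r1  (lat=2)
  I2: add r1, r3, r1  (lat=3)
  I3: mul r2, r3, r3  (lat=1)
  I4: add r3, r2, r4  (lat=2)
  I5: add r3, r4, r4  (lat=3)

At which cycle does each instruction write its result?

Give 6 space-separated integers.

I0 add r1: issue@1 deps=(None,None) exec_start@1 write@2
I1 add r2: issue@2 deps=(None,0) exec_start@2 write@4
I2 add r1: issue@3 deps=(None,0) exec_start@3 write@6
I3 mul r2: issue@4 deps=(None,None) exec_start@4 write@5
I4 add r3: issue@5 deps=(3,None) exec_start@5 write@7
I5 add r3: issue@6 deps=(None,None) exec_start@6 write@9

Answer: 2 4 6 5 7 9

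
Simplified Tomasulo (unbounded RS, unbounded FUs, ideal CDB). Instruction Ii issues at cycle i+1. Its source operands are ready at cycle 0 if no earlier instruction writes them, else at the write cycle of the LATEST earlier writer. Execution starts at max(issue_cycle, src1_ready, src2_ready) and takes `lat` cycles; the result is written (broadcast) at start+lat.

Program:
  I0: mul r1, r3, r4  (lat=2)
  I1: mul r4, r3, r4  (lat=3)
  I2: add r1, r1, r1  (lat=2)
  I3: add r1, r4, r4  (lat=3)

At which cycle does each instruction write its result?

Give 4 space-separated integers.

Answer: 3 5 5 8

Derivation:
I0 mul r1: issue@1 deps=(None,None) exec_start@1 write@3
I1 mul r4: issue@2 deps=(None,None) exec_start@2 write@5
I2 add r1: issue@3 deps=(0,0) exec_start@3 write@5
I3 add r1: issue@4 deps=(1,1) exec_start@5 write@8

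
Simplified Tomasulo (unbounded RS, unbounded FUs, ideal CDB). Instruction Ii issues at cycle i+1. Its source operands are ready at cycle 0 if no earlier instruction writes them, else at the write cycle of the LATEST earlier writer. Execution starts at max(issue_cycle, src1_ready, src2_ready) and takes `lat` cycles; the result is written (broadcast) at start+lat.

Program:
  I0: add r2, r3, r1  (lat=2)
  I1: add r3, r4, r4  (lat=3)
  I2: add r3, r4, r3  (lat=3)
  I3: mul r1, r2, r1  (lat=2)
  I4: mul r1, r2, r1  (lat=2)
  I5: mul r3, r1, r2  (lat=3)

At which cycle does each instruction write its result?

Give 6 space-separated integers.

Answer: 3 5 8 6 8 11

Derivation:
I0 add r2: issue@1 deps=(None,None) exec_start@1 write@3
I1 add r3: issue@2 deps=(None,None) exec_start@2 write@5
I2 add r3: issue@3 deps=(None,1) exec_start@5 write@8
I3 mul r1: issue@4 deps=(0,None) exec_start@4 write@6
I4 mul r1: issue@5 deps=(0,3) exec_start@6 write@8
I5 mul r3: issue@6 deps=(4,0) exec_start@8 write@11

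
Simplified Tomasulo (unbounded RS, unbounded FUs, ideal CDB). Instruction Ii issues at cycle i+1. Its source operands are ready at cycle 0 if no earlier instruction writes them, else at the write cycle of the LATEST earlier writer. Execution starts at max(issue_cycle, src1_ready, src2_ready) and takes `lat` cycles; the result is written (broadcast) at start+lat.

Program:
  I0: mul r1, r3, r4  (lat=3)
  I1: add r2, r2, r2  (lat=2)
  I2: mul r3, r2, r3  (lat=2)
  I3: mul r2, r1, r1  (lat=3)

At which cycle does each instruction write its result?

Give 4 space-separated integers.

I0 mul r1: issue@1 deps=(None,None) exec_start@1 write@4
I1 add r2: issue@2 deps=(None,None) exec_start@2 write@4
I2 mul r3: issue@3 deps=(1,None) exec_start@4 write@6
I3 mul r2: issue@4 deps=(0,0) exec_start@4 write@7

Answer: 4 4 6 7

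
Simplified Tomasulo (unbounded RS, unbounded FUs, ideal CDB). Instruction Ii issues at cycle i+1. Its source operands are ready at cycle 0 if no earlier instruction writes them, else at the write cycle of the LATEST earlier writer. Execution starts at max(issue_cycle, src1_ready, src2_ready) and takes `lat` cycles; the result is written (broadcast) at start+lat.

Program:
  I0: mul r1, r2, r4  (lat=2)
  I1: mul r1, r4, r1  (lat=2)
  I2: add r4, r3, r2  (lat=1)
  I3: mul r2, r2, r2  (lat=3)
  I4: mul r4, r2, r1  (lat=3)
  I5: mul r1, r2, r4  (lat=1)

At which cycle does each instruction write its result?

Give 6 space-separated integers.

I0 mul r1: issue@1 deps=(None,None) exec_start@1 write@3
I1 mul r1: issue@2 deps=(None,0) exec_start@3 write@5
I2 add r4: issue@3 deps=(None,None) exec_start@3 write@4
I3 mul r2: issue@4 deps=(None,None) exec_start@4 write@7
I4 mul r4: issue@5 deps=(3,1) exec_start@7 write@10
I5 mul r1: issue@6 deps=(3,4) exec_start@10 write@11

Answer: 3 5 4 7 10 11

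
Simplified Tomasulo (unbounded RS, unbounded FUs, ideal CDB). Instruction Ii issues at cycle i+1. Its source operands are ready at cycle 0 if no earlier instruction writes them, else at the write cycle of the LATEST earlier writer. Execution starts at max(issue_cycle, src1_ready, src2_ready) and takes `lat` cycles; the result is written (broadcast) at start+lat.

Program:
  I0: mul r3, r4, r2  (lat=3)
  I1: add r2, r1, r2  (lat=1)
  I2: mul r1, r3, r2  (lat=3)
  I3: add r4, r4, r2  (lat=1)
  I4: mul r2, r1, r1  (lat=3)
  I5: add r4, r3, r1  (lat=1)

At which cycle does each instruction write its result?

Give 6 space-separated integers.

I0 mul r3: issue@1 deps=(None,None) exec_start@1 write@4
I1 add r2: issue@2 deps=(None,None) exec_start@2 write@3
I2 mul r1: issue@3 deps=(0,1) exec_start@4 write@7
I3 add r4: issue@4 deps=(None,1) exec_start@4 write@5
I4 mul r2: issue@5 deps=(2,2) exec_start@7 write@10
I5 add r4: issue@6 deps=(0,2) exec_start@7 write@8

Answer: 4 3 7 5 10 8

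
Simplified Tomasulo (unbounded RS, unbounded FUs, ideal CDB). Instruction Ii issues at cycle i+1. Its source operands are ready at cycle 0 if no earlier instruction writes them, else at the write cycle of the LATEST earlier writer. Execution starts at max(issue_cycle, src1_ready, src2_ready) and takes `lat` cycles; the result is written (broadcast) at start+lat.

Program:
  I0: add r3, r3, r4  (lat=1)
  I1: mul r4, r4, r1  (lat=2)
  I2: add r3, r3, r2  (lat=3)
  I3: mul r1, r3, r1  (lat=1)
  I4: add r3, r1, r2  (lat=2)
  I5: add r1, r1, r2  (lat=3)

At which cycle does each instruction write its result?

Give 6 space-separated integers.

Answer: 2 4 6 7 9 10

Derivation:
I0 add r3: issue@1 deps=(None,None) exec_start@1 write@2
I1 mul r4: issue@2 deps=(None,None) exec_start@2 write@4
I2 add r3: issue@3 deps=(0,None) exec_start@3 write@6
I3 mul r1: issue@4 deps=(2,None) exec_start@6 write@7
I4 add r3: issue@5 deps=(3,None) exec_start@7 write@9
I5 add r1: issue@6 deps=(3,None) exec_start@7 write@10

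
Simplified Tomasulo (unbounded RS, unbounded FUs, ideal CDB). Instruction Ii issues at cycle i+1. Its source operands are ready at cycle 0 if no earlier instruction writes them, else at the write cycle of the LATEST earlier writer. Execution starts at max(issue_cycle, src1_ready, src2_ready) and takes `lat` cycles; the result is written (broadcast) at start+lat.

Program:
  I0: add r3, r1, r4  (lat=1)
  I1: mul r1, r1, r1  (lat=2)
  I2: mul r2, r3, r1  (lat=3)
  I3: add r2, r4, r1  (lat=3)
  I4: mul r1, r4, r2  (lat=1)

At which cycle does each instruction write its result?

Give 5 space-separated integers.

Answer: 2 4 7 7 8

Derivation:
I0 add r3: issue@1 deps=(None,None) exec_start@1 write@2
I1 mul r1: issue@2 deps=(None,None) exec_start@2 write@4
I2 mul r2: issue@3 deps=(0,1) exec_start@4 write@7
I3 add r2: issue@4 deps=(None,1) exec_start@4 write@7
I4 mul r1: issue@5 deps=(None,3) exec_start@7 write@8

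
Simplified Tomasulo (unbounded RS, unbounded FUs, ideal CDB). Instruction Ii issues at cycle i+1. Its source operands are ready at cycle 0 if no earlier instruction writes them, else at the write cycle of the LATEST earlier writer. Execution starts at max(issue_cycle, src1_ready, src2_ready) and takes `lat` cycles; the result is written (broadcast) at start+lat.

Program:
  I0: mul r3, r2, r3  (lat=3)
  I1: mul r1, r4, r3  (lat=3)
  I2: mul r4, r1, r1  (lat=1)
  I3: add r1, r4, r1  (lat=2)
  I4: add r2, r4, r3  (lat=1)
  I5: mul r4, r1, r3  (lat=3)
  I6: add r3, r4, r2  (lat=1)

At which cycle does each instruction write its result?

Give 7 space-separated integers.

Answer: 4 7 8 10 9 13 14

Derivation:
I0 mul r3: issue@1 deps=(None,None) exec_start@1 write@4
I1 mul r1: issue@2 deps=(None,0) exec_start@4 write@7
I2 mul r4: issue@3 deps=(1,1) exec_start@7 write@8
I3 add r1: issue@4 deps=(2,1) exec_start@8 write@10
I4 add r2: issue@5 deps=(2,0) exec_start@8 write@9
I5 mul r4: issue@6 deps=(3,0) exec_start@10 write@13
I6 add r3: issue@7 deps=(5,4) exec_start@13 write@14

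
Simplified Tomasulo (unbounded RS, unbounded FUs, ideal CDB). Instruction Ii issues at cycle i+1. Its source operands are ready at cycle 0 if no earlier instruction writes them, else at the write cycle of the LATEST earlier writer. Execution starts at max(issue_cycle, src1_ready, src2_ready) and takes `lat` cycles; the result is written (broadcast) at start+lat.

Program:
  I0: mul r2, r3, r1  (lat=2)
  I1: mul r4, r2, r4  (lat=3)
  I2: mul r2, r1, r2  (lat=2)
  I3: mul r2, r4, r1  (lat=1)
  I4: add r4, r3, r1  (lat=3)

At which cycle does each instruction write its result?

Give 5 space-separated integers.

I0 mul r2: issue@1 deps=(None,None) exec_start@1 write@3
I1 mul r4: issue@2 deps=(0,None) exec_start@3 write@6
I2 mul r2: issue@3 deps=(None,0) exec_start@3 write@5
I3 mul r2: issue@4 deps=(1,None) exec_start@6 write@7
I4 add r4: issue@5 deps=(None,None) exec_start@5 write@8

Answer: 3 6 5 7 8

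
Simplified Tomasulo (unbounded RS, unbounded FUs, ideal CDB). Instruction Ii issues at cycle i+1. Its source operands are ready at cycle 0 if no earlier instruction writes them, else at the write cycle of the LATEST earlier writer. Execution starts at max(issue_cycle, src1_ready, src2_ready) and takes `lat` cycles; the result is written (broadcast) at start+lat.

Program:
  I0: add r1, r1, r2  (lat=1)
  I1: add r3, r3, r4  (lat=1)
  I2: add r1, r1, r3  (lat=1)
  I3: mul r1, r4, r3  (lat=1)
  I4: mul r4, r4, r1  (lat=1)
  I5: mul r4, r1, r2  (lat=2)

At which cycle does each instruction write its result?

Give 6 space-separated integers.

Answer: 2 3 4 5 6 8

Derivation:
I0 add r1: issue@1 deps=(None,None) exec_start@1 write@2
I1 add r3: issue@2 deps=(None,None) exec_start@2 write@3
I2 add r1: issue@3 deps=(0,1) exec_start@3 write@4
I3 mul r1: issue@4 deps=(None,1) exec_start@4 write@5
I4 mul r4: issue@5 deps=(None,3) exec_start@5 write@6
I5 mul r4: issue@6 deps=(3,None) exec_start@6 write@8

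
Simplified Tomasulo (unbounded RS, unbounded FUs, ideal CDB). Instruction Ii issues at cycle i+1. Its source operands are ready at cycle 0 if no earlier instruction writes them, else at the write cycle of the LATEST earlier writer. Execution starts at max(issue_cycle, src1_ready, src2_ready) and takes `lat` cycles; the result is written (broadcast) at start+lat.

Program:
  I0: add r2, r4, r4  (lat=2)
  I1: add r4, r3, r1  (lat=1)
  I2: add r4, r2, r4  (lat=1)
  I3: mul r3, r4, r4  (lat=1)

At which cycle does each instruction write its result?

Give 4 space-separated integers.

Answer: 3 3 4 5

Derivation:
I0 add r2: issue@1 deps=(None,None) exec_start@1 write@3
I1 add r4: issue@2 deps=(None,None) exec_start@2 write@3
I2 add r4: issue@3 deps=(0,1) exec_start@3 write@4
I3 mul r3: issue@4 deps=(2,2) exec_start@4 write@5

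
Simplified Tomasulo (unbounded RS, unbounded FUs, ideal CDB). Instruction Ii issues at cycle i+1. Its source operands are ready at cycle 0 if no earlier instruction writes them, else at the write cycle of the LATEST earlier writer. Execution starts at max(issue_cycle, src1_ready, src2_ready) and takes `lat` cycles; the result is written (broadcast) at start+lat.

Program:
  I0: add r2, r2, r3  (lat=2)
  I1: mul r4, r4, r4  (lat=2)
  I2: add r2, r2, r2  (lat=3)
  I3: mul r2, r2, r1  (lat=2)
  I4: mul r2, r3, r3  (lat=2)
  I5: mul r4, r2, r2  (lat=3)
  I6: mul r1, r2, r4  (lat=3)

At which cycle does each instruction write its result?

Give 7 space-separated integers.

I0 add r2: issue@1 deps=(None,None) exec_start@1 write@3
I1 mul r4: issue@2 deps=(None,None) exec_start@2 write@4
I2 add r2: issue@3 deps=(0,0) exec_start@3 write@6
I3 mul r2: issue@4 deps=(2,None) exec_start@6 write@8
I4 mul r2: issue@5 deps=(None,None) exec_start@5 write@7
I5 mul r4: issue@6 deps=(4,4) exec_start@7 write@10
I6 mul r1: issue@7 deps=(4,5) exec_start@10 write@13

Answer: 3 4 6 8 7 10 13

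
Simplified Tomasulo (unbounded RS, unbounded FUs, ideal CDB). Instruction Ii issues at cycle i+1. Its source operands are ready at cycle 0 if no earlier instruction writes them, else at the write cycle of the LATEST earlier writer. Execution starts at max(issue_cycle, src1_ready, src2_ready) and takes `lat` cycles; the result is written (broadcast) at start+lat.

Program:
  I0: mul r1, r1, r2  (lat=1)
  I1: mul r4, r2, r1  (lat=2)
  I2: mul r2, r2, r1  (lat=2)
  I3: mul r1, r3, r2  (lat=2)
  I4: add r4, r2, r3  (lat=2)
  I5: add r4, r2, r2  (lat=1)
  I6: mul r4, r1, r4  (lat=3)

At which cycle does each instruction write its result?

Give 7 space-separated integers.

I0 mul r1: issue@1 deps=(None,None) exec_start@1 write@2
I1 mul r4: issue@2 deps=(None,0) exec_start@2 write@4
I2 mul r2: issue@3 deps=(None,0) exec_start@3 write@5
I3 mul r1: issue@4 deps=(None,2) exec_start@5 write@7
I4 add r4: issue@5 deps=(2,None) exec_start@5 write@7
I5 add r4: issue@6 deps=(2,2) exec_start@6 write@7
I6 mul r4: issue@7 deps=(3,5) exec_start@7 write@10

Answer: 2 4 5 7 7 7 10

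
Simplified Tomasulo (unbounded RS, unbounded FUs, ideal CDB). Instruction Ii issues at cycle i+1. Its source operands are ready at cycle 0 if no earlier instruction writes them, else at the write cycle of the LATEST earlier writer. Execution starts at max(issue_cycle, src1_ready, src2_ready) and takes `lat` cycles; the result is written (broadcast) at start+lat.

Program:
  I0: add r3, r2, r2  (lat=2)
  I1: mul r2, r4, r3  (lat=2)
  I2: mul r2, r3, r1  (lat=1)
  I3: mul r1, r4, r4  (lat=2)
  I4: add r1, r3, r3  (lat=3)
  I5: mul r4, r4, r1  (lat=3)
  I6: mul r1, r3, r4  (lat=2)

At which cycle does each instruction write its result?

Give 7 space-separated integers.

I0 add r3: issue@1 deps=(None,None) exec_start@1 write@3
I1 mul r2: issue@2 deps=(None,0) exec_start@3 write@5
I2 mul r2: issue@3 deps=(0,None) exec_start@3 write@4
I3 mul r1: issue@4 deps=(None,None) exec_start@4 write@6
I4 add r1: issue@5 deps=(0,0) exec_start@5 write@8
I5 mul r4: issue@6 deps=(None,4) exec_start@8 write@11
I6 mul r1: issue@7 deps=(0,5) exec_start@11 write@13

Answer: 3 5 4 6 8 11 13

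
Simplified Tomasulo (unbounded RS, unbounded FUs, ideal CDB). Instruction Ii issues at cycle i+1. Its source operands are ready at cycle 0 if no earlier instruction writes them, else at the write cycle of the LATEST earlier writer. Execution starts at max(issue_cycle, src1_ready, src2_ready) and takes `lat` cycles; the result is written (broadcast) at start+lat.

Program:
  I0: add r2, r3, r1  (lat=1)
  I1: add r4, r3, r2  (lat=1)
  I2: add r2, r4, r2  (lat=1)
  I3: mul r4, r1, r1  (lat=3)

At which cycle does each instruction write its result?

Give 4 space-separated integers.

I0 add r2: issue@1 deps=(None,None) exec_start@1 write@2
I1 add r4: issue@2 deps=(None,0) exec_start@2 write@3
I2 add r2: issue@3 deps=(1,0) exec_start@3 write@4
I3 mul r4: issue@4 deps=(None,None) exec_start@4 write@7

Answer: 2 3 4 7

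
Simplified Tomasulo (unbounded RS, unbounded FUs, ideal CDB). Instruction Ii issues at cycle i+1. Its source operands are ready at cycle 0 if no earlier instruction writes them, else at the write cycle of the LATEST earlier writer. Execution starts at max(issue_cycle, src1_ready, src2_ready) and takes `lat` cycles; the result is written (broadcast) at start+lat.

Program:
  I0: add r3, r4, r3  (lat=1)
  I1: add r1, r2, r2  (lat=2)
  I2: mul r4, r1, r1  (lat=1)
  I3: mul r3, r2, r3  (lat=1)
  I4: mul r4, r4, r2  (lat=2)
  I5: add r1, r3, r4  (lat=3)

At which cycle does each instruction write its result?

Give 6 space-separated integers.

I0 add r3: issue@1 deps=(None,None) exec_start@1 write@2
I1 add r1: issue@2 deps=(None,None) exec_start@2 write@4
I2 mul r4: issue@3 deps=(1,1) exec_start@4 write@5
I3 mul r3: issue@4 deps=(None,0) exec_start@4 write@5
I4 mul r4: issue@5 deps=(2,None) exec_start@5 write@7
I5 add r1: issue@6 deps=(3,4) exec_start@7 write@10

Answer: 2 4 5 5 7 10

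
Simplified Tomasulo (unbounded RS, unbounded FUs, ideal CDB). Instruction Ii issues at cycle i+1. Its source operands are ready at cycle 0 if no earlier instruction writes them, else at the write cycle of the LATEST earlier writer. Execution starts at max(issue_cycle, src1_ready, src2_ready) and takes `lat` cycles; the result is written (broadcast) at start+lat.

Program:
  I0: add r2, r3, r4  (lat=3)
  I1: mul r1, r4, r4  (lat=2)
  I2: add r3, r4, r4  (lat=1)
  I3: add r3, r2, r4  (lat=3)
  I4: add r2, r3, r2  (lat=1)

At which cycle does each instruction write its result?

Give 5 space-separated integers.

Answer: 4 4 4 7 8

Derivation:
I0 add r2: issue@1 deps=(None,None) exec_start@1 write@4
I1 mul r1: issue@2 deps=(None,None) exec_start@2 write@4
I2 add r3: issue@3 deps=(None,None) exec_start@3 write@4
I3 add r3: issue@4 deps=(0,None) exec_start@4 write@7
I4 add r2: issue@5 deps=(3,0) exec_start@7 write@8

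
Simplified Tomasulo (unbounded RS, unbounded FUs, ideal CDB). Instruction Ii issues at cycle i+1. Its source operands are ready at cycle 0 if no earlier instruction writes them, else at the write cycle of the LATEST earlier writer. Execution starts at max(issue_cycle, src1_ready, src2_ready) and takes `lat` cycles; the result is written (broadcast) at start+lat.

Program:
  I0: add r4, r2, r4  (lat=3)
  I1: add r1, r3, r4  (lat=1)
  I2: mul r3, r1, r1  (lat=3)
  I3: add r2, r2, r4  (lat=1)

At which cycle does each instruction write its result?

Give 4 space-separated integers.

I0 add r4: issue@1 deps=(None,None) exec_start@1 write@4
I1 add r1: issue@2 deps=(None,0) exec_start@4 write@5
I2 mul r3: issue@3 deps=(1,1) exec_start@5 write@8
I3 add r2: issue@4 deps=(None,0) exec_start@4 write@5

Answer: 4 5 8 5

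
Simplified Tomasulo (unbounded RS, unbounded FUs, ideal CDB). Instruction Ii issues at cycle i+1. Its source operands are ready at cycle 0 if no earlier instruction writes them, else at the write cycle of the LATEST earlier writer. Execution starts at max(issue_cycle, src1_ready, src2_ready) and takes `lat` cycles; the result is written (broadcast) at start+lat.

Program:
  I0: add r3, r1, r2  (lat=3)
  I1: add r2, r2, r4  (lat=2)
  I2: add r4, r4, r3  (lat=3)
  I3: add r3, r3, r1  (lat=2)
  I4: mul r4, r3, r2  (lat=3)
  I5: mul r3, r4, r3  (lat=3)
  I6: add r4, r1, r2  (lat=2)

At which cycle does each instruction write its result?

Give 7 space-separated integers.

I0 add r3: issue@1 deps=(None,None) exec_start@1 write@4
I1 add r2: issue@2 deps=(None,None) exec_start@2 write@4
I2 add r4: issue@3 deps=(None,0) exec_start@4 write@7
I3 add r3: issue@4 deps=(0,None) exec_start@4 write@6
I4 mul r4: issue@5 deps=(3,1) exec_start@6 write@9
I5 mul r3: issue@6 deps=(4,3) exec_start@9 write@12
I6 add r4: issue@7 deps=(None,1) exec_start@7 write@9

Answer: 4 4 7 6 9 12 9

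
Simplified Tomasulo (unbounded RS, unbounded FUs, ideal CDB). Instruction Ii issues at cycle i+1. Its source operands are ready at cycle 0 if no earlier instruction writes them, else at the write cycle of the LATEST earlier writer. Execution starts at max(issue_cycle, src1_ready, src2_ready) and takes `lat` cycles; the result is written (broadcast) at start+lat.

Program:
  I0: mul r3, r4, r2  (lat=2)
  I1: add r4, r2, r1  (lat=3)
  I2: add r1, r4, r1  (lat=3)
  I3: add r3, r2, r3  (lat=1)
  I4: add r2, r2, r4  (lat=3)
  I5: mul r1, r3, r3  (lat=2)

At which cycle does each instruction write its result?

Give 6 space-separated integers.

Answer: 3 5 8 5 8 8

Derivation:
I0 mul r3: issue@1 deps=(None,None) exec_start@1 write@3
I1 add r4: issue@2 deps=(None,None) exec_start@2 write@5
I2 add r1: issue@3 deps=(1,None) exec_start@5 write@8
I3 add r3: issue@4 deps=(None,0) exec_start@4 write@5
I4 add r2: issue@5 deps=(None,1) exec_start@5 write@8
I5 mul r1: issue@6 deps=(3,3) exec_start@6 write@8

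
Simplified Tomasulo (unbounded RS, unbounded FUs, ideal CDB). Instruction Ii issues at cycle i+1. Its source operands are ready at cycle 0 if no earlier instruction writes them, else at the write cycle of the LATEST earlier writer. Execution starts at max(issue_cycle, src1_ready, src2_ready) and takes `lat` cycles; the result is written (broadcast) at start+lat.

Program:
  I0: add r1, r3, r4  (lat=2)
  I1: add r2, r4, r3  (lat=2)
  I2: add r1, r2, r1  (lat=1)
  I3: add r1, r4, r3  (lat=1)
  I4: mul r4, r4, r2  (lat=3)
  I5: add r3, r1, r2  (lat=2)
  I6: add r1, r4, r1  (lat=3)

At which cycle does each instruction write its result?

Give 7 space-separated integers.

I0 add r1: issue@1 deps=(None,None) exec_start@1 write@3
I1 add r2: issue@2 deps=(None,None) exec_start@2 write@4
I2 add r1: issue@3 deps=(1,0) exec_start@4 write@5
I3 add r1: issue@4 deps=(None,None) exec_start@4 write@5
I4 mul r4: issue@5 deps=(None,1) exec_start@5 write@8
I5 add r3: issue@6 deps=(3,1) exec_start@6 write@8
I6 add r1: issue@7 deps=(4,3) exec_start@8 write@11

Answer: 3 4 5 5 8 8 11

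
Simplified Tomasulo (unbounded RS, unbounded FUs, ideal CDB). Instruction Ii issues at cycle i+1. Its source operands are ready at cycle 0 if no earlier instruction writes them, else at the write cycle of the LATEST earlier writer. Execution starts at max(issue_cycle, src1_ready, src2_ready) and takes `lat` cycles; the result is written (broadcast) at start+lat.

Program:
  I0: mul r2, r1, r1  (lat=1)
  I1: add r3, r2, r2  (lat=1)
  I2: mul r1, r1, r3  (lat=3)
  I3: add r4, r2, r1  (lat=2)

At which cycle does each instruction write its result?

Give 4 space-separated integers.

Answer: 2 3 6 8

Derivation:
I0 mul r2: issue@1 deps=(None,None) exec_start@1 write@2
I1 add r3: issue@2 deps=(0,0) exec_start@2 write@3
I2 mul r1: issue@3 deps=(None,1) exec_start@3 write@6
I3 add r4: issue@4 deps=(0,2) exec_start@6 write@8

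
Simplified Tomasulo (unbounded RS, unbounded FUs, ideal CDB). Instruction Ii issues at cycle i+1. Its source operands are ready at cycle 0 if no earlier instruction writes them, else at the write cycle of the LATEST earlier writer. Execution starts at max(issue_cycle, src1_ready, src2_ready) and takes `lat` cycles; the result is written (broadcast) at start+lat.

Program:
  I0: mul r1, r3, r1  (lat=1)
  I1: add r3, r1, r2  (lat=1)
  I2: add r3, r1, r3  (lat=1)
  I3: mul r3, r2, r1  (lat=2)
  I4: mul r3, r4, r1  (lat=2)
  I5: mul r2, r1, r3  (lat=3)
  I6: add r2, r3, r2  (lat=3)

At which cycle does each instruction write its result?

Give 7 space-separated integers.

I0 mul r1: issue@1 deps=(None,None) exec_start@1 write@2
I1 add r3: issue@2 deps=(0,None) exec_start@2 write@3
I2 add r3: issue@3 deps=(0,1) exec_start@3 write@4
I3 mul r3: issue@4 deps=(None,0) exec_start@4 write@6
I4 mul r3: issue@5 deps=(None,0) exec_start@5 write@7
I5 mul r2: issue@6 deps=(0,4) exec_start@7 write@10
I6 add r2: issue@7 deps=(4,5) exec_start@10 write@13

Answer: 2 3 4 6 7 10 13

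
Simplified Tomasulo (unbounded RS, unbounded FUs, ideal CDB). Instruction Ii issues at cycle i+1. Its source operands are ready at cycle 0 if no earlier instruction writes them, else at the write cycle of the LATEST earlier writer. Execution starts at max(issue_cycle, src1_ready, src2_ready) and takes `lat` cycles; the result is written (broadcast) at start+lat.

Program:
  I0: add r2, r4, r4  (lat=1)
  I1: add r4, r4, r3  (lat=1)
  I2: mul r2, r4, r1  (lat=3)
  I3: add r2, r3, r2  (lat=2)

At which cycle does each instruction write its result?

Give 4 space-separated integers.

I0 add r2: issue@1 deps=(None,None) exec_start@1 write@2
I1 add r4: issue@2 deps=(None,None) exec_start@2 write@3
I2 mul r2: issue@3 deps=(1,None) exec_start@3 write@6
I3 add r2: issue@4 deps=(None,2) exec_start@6 write@8

Answer: 2 3 6 8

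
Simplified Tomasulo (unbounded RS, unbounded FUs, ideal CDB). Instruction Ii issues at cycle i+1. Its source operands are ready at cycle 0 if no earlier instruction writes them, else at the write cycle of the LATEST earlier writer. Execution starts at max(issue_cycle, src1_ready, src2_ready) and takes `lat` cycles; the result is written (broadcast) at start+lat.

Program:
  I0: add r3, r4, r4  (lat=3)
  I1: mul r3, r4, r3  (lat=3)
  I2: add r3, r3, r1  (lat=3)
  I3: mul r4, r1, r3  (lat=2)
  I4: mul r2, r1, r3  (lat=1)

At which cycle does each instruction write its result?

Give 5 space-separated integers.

Answer: 4 7 10 12 11

Derivation:
I0 add r3: issue@1 deps=(None,None) exec_start@1 write@4
I1 mul r3: issue@2 deps=(None,0) exec_start@4 write@7
I2 add r3: issue@3 deps=(1,None) exec_start@7 write@10
I3 mul r4: issue@4 deps=(None,2) exec_start@10 write@12
I4 mul r2: issue@5 deps=(None,2) exec_start@10 write@11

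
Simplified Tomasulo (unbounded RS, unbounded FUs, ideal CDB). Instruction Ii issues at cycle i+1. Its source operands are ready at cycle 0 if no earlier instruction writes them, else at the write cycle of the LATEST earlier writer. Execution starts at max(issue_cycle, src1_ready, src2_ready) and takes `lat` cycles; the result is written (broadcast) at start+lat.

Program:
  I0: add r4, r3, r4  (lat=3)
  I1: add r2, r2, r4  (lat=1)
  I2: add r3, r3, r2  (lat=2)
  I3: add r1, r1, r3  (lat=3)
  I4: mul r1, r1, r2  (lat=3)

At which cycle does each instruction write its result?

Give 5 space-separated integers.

Answer: 4 5 7 10 13

Derivation:
I0 add r4: issue@1 deps=(None,None) exec_start@1 write@4
I1 add r2: issue@2 deps=(None,0) exec_start@4 write@5
I2 add r3: issue@3 deps=(None,1) exec_start@5 write@7
I3 add r1: issue@4 deps=(None,2) exec_start@7 write@10
I4 mul r1: issue@5 deps=(3,1) exec_start@10 write@13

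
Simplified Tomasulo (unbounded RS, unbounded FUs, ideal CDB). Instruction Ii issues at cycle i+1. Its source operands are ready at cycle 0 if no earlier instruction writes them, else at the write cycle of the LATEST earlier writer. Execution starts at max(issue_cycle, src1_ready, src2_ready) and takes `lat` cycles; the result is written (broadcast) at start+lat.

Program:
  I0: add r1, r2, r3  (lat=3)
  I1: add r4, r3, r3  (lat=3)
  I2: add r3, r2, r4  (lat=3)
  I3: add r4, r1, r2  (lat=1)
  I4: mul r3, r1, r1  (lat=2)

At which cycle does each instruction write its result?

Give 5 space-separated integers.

I0 add r1: issue@1 deps=(None,None) exec_start@1 write@4
I1 add r4: issue@2 deps=(None,None) exec_start@2 write@5
I2 add r3: issue@3 deps=(None,1) exec_start@5 write@8
I3 add r4: issue@4 deps=(0,None) exec_start@4 write@5
I4 mul r3: issue@5 deps=(0,0) exec_start@5 write@7

Answer: 4 5 8 5 7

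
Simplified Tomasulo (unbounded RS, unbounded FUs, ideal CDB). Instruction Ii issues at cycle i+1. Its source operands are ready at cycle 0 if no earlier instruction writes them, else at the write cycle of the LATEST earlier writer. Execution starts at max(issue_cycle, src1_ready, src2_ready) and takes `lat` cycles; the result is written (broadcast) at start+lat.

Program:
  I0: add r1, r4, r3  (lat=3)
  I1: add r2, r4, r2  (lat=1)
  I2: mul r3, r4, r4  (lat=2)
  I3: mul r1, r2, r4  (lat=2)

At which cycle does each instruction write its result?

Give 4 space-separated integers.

I0 add r1: issue@1 deps=(None,None) exec_start@1 write@4
I1 add r2: issue@2 deps=(None,None) exec_start@2 write@3
I2 mul r3: issue@3 deps=(None,None) exec_start@3 write@5
I3 mul r1: issue@4 deps=(1,None) exec_start@4 write@6

Answer: 4 3 5 6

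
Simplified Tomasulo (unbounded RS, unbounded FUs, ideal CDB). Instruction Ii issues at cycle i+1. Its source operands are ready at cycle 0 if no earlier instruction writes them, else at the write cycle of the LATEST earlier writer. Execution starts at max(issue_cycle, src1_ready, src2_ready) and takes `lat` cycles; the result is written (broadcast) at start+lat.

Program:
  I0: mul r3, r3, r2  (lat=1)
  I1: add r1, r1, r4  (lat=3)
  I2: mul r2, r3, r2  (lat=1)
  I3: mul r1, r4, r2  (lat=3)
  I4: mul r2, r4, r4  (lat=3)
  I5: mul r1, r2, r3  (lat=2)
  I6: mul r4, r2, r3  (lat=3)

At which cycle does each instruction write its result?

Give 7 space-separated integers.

Answer: 2 5 4 7 8 10 11

Derivation:
I0 mul r3: issue@1 deps=(None,None) exec_start@1 write@2
I1 add r1: issue@2 deps=(None,None) exec_start@2 write@5
I2 mul r2: issue@3 deps=(0,None) exec_start@3 write@4
I3 mul r1: issue@4 deps=(None,2) exec_start@4 write@7
I4 mul r2: issue@5 deps=(None,None) exec_start@5 write@8
I5 mul r1: issue@6 deps=(4,0) exec_start@8 write@10
I6 mul r4: issue@7 deps=(4,0) exec_start@8 write@11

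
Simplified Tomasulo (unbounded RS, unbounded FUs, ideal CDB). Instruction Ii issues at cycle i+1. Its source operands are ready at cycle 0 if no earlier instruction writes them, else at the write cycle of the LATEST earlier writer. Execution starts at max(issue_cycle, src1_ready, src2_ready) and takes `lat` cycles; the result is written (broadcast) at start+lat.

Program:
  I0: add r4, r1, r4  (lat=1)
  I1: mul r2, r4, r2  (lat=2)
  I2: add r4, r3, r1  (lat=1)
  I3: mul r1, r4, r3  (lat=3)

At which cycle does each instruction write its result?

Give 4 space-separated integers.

Answer: 2 4 4 7

Derivation:
I0 add r4: issue@1 deps=(None,None) exec_start@1 write@2
I1 mul r2: issue@2 deps=(0,None) exec_start@2 write@4
I2 add r4: issue@3 deps=(None,None) exec_start@3 write@4
I3 mul r1: issue@4 deps=(2,None) exec_start@4 write@7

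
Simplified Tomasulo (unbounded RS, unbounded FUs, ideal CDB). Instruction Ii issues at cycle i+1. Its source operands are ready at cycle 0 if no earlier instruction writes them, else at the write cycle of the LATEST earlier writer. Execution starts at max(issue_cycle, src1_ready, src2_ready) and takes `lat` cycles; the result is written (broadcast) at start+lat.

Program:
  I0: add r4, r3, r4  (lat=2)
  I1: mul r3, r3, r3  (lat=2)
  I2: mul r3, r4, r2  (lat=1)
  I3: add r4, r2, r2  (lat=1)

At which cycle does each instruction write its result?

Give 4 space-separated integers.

I0 add r4: issue@1 deps=(None,None) exec_start@1 write@3
I1 mul r3: issue@2 deps=(None,None) exec_start@2 write@4
I2 mul r3: issue@3 deps=(0,None) exec_start@3 write@4
I3 add r4: issue@4 deps=(None,None) exec_start@4 write@5

Answer: 3 4 4 5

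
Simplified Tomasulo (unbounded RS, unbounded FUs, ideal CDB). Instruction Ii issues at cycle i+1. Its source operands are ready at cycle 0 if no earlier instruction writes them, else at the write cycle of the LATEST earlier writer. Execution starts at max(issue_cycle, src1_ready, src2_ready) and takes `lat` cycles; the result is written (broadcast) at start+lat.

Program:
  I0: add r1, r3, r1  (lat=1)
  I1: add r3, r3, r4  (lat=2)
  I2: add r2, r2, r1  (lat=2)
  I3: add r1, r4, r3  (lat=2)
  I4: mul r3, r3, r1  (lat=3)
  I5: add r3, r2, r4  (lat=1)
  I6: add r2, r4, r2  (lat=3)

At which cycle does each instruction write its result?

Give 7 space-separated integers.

Answer: 2 4 5 6 9 7 10

Derivation:
I0 add r1: issue@1 deps=(None,None) exec_start@1 write@2
I1 add r3: issue@2 deps=(None,None) exec_start@2 write@4
I2 add r2: issue@3 deps=(None,0) exec_start@3 write@5
I3 add r1: issue@4 deps=(None,1) exec_start@4 write@6
I4 mul r3: issue@5 deps=(1,3) exec_start@6 write@9
I5 add r3: issue@6 deps=(2,None) exec_start@6 write@7
I6 add r2: issue@7 deps=(None,2) exec_start@7 write@10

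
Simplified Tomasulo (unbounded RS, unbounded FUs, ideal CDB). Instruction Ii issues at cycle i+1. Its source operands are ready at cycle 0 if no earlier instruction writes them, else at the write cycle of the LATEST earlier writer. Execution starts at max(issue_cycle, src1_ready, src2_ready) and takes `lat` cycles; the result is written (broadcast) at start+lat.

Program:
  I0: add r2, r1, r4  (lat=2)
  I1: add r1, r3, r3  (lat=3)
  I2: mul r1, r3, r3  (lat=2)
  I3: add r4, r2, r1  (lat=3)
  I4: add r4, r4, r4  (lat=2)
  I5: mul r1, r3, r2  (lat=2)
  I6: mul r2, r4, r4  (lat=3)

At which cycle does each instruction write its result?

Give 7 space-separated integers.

Answer: 3 5 5 8 10 8 13

Derivation:
I0 add r2: issue@1 deps=(None,None) exec_start@1 write@3
I1 add r1: issue@2 deps=(None,None) exec_start@2 write@5
I2 mul r1: issue@3 deps=(None,None) exec_start@3 write@5
I3 add r4: issue@4 deps=(0,2) exec_start@5 write@8
I4 add r4: issue@5 deps=(3,3) exec_start@8 write@10
I5 mul r1: issue@6 deps=(None,0) exec_start@6 write@8
I6 mul r2: issue@7 deps=(4,4) exec_start@10 write@13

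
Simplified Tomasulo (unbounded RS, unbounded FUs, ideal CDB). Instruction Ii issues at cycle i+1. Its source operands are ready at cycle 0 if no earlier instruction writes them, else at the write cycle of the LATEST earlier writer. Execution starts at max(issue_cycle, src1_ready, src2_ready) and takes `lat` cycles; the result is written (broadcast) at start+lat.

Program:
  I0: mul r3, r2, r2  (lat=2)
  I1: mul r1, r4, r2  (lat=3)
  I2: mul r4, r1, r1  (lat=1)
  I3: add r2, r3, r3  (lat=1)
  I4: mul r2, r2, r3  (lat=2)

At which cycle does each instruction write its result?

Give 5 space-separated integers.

I0 mul r3: issue@1 deps=(None,None) exec_start@1 write@3
I1 mul r1: issue@2 deps=(None,None) exec_start@2 write@5
I2 mul r4: issue@3 deps=(1,1) exec_start@5 write@6
I3 add r2: issue@4 deps=(0,0) exec_start@4 write@5
I4 mul r2: issue@5 deps=(3,0) exec_start@5 write@7

Answer: 3 5 6 5 7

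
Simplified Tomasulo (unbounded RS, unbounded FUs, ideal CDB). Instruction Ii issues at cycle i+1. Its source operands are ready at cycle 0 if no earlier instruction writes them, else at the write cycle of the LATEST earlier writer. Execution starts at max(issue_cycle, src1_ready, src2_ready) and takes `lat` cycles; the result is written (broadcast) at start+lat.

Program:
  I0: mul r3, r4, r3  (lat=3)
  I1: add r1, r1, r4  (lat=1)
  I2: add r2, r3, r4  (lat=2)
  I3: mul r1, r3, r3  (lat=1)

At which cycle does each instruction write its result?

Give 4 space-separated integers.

Answer: 4 3 6 5

Derivation:
I0 mul r3: issue@1 deps=(None,None) exec_start@1 write@4
I1 add r1: issue@2 deps=(None,None) exec_start@2 write@3
I2 add r2: issue@3 deps=(0,None) exec_start@4 write@6
I3 mul r1: issue@4 deps=(0,0) exec_start@4 write@5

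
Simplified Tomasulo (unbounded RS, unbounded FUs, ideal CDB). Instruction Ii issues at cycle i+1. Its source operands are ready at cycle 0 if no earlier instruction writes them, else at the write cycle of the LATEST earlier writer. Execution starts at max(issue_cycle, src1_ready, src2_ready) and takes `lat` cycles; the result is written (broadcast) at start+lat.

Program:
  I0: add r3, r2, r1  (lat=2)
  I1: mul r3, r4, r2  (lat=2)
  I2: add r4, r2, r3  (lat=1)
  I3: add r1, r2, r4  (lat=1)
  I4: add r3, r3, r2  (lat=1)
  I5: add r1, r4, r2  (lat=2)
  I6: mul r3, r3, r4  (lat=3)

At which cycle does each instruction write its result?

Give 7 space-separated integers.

Answer: 3 4 5 6 6 8 10

Derivation:
I0 add r3: issue@1 deps=(None,None) exec_start@1 write@3
I1 mul r3: issue@2 deps=(None,None) exec_start@2 write@4
I2 add r4: issue@3 deps=(None,1) exec_start@4 write@5
I3 add r1: issue@4 deps=(None,2) exec_start@5 write@6
I4 add r3: issue@5 deps=(1,None) exec_start@5 write@6
I5 add r1: issue@6 deps=(2,None) exec_start@6 write@8
I6 mul r3: issue@7 deps=(4,2) exec_start@7 write@10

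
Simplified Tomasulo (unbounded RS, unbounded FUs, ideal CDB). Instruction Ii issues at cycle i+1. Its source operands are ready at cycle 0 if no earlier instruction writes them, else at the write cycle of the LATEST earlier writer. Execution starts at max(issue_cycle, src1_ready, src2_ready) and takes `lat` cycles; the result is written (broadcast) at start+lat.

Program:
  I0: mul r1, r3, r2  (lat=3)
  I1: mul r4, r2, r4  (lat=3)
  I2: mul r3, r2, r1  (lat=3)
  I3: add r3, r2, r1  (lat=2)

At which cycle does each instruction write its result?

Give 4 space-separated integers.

I0 mul r1: issue@1 deps=(None,None) exec_start@1 write@4
I1 mul r4: issue@2 deps=(None,None) exec_start@2 write@5
I2 mul r3: issue@3 deps=(None,0) exec_start@4 write@7
I3 add r3: issue@4 deps=(None,0) exec_start@4 write@6

Answer: 4 5 7 6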